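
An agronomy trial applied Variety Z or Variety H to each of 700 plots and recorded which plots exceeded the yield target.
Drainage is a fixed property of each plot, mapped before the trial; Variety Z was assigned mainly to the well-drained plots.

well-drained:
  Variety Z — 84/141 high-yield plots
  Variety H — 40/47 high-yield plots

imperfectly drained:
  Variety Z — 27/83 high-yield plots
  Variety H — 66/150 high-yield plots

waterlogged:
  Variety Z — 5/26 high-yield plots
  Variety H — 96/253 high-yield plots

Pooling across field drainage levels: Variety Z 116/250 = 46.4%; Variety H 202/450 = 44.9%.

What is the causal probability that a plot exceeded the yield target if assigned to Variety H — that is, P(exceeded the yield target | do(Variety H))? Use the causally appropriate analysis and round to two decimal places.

Variety H is higher inside every field drainage stratum but Variety Z is higher in aggregate. Whether to stratify depends on how field drainage relates to the variety.
Nothing the variety does changes field drainage; the imbalance is an allocation artefact. With field drainage also predicting the outcome, the pooled figure is confounded, and the within-stratum comparison is the causal one.
Standardising Variety H to the population field drainage mix: 0.269·40/47 + 0.333·66/150 + 0.399·96/253 = 0.526.

0.53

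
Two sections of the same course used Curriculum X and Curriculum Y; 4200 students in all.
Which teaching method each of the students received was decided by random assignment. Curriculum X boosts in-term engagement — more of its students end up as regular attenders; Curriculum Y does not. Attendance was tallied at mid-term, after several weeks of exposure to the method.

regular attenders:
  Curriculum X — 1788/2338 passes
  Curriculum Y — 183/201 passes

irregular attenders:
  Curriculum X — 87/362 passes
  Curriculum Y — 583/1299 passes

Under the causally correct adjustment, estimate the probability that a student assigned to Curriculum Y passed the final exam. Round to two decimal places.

0.51

Stratifying would compare teaching methods among students the teaching methods themselves sorted into mid-term attendance groups — a form of selection on an intermediate. The unconditioned pooled rates give the total causal effect.
So P(outcome | do(Curriculum Y)) is just the pooled rate for Curriculum Y: 766/1500 = 0.511.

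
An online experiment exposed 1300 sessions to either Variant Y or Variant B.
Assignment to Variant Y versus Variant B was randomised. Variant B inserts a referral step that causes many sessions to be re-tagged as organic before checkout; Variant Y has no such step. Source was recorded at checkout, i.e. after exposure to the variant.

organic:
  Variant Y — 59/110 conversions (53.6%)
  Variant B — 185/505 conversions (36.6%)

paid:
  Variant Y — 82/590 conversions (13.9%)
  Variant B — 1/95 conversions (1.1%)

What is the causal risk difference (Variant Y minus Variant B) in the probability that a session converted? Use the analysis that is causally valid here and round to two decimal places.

-0.11

Variant Y is higher inside every traffic source stratum but Variant B is higher in aggregate. Whether to stratify depends on how traffic source relates to the variant.
Traffic source lies on the pathway variant → traffic source → outcome, so adjusting for it blocks the indirect effect. For the total causal effect of variant, use the unadjusted pooled rates.
The causal difference is the pooled difference: 0.201 − 0.310 = -0.109.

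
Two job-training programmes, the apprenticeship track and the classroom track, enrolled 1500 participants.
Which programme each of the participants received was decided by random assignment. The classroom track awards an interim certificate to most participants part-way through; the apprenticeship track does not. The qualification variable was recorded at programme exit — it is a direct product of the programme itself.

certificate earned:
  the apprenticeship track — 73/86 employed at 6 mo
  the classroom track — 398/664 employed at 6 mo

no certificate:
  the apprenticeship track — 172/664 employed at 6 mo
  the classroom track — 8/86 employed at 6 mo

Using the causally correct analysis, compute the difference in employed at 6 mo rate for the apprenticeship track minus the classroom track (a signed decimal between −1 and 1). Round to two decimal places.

-0.21

Qualification attained during the programme is downstream of the programme. One should not condition on a consequence of treatment, so the overall rates are the right comparison.
The causal difference is the pooled difference: 0.327 − 0.541 = -0.215.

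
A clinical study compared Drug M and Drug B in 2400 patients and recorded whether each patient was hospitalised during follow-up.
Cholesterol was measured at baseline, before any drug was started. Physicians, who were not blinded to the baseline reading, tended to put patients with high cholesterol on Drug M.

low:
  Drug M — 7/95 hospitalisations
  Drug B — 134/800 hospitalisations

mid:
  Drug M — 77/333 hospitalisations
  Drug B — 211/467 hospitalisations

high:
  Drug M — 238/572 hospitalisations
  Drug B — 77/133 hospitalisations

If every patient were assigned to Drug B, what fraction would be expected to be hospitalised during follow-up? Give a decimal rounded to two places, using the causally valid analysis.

Within every cholesterol level Drug M has the lower rate, yet pooled Drug B does — Simpson's reversal.
Here cholesterol is a common cause — it drives both which drug a case falls under and the outcome. The crude comparison mixes populations; the stratum-specific rates are the causally relevant ones.
Standardising Drug B to the population cholesterol mix: 0.373·134/800 + 0.333·211/467 + 0.294·77/133 = 0.383.

0.38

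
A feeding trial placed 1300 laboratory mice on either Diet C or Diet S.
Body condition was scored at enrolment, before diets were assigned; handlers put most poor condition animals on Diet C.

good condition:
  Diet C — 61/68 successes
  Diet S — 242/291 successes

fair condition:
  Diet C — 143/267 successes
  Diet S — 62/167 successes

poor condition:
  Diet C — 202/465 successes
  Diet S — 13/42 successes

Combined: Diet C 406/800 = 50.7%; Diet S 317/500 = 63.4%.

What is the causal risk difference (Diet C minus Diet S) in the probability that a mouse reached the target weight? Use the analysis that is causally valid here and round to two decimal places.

Within every starting body condition level Diet C has the higher rate, yet pooled Diet S does — Simpson's reversal.
Since starting body condition is a pre-existing factor (not a product of the diet) and it affects the outcome on its own, it is a confounder. The stratified rates, not the pooled rate, identify the causal effect.
Adjusting over the population distribution of starting body condition: 0.276·(0.897−0.832) + 0.334·(0.536−0.371) + 0.390·(0.434−0.310) = +0.122.

+0.12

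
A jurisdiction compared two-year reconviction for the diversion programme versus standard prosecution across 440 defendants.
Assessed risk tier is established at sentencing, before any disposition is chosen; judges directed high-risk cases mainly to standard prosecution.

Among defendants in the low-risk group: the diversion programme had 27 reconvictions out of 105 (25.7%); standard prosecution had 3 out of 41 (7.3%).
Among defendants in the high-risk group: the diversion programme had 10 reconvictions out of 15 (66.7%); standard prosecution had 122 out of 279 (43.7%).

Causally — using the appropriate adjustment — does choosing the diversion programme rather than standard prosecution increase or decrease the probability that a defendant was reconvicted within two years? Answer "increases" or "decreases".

standard prosecution is lower inside every assessed risk tier stratum but the diversion programme is lower in aggregate. Whether to stratify depends on how assessed risk tier relates to the disposition.
Assessed risk tier is set before the disposition has any effect — it is not caused by the disposition — and it independently drives the outcome. That makes it a confounder, so the causal comparison is within assessed risk tier levels.
Within each level — low-risk: 25.7% vs 7.3%; high-risk: 66.7% vs 43.7% — standard prosecution is lower every time.

increases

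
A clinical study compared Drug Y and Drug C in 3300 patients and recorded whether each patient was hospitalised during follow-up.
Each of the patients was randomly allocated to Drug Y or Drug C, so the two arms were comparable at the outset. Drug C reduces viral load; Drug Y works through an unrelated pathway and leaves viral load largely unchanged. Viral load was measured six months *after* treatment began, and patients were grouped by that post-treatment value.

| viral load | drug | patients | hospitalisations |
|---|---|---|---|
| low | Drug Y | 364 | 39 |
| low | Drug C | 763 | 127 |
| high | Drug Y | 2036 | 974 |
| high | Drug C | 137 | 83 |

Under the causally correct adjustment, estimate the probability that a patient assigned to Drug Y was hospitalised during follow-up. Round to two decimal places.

Viral load here is a post-treatment variable shaped by the drug; conditioning on it would introduce bias rather than remove it. The overall comparison is the causal one.
So P(outcome | do(Drug Y)) is just the pooled rate for Drug Y: 1013/2400 = 0.422.

0.42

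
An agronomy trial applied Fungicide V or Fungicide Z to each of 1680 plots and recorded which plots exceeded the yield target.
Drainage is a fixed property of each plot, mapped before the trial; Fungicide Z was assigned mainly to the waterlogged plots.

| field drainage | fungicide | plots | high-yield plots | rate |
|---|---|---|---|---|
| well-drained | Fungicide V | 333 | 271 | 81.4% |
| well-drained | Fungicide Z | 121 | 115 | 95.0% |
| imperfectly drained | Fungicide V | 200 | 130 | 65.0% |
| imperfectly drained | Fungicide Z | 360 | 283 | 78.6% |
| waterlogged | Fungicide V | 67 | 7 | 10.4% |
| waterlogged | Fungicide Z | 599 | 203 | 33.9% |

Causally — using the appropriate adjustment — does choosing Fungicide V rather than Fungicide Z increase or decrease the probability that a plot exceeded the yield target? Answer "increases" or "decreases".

decreases

Here field drainage is a common cause — it drives both which fungicide a case falls under and the outcome. The crude comparison mixes populations; the stratum-specific rates are the causally relevant ones.
Within each level — well-drained: 81.4% vs 95.0%; imperfectly drained: 65.0% vs 78.6%; waterlogged: 10.4% vs 33.9% — Fungicide Z is higher every time.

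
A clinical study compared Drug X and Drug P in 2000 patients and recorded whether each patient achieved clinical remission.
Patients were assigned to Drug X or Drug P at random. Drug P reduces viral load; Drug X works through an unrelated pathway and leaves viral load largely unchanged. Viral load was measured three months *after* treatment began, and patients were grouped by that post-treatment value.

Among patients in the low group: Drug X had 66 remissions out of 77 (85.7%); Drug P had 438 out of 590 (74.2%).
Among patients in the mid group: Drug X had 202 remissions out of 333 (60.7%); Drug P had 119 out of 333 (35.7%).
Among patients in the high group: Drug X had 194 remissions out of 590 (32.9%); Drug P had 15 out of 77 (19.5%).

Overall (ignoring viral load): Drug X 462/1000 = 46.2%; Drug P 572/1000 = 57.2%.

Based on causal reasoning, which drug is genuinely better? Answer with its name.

Drug P

Viral load is downstream of the drug. One should not condition on a consequence of treatment, so the overall rates are the right comparison.
Pooled: Drug X 46.2% vs Drug P 57.2%; Drug P is higher overall.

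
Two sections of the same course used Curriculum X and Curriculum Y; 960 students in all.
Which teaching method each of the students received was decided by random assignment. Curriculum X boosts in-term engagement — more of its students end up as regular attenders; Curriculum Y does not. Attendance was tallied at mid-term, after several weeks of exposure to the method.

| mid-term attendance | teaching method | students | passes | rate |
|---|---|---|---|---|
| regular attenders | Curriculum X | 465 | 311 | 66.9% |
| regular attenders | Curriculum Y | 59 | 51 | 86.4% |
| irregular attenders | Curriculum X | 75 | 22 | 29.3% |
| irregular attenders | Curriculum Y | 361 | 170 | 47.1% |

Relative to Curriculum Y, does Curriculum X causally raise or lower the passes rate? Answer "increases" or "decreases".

The mid-term attendance-specific comparison favours Curriculum Y throughout, but the pooled figures favour Curriculum X. The question is whether to condition on mid-term attendance.
Mid-term attendance is recorded after the teaching method and is itself shifted by it — it sits on the causal path from teaching method to outcome. Conditioning on a mediator would strip out part of the effect we want; the pooled comparison gives the total causal effect.
Pooled: Curriculum X 61.7% vs Curriculum Y 52.6%; Curriculum X is higher overall.

increases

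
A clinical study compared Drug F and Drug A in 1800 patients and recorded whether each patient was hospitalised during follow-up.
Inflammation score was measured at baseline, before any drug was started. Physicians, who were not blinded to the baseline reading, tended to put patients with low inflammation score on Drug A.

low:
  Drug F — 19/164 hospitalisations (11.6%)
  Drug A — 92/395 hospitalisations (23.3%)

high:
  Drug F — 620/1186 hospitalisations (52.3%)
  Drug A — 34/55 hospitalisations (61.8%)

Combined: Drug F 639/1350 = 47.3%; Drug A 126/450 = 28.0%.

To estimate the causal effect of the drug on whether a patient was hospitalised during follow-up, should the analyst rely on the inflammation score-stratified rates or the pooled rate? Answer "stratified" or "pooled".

stratified

The inflammation score-specific comparison favours Drug F throughout, but the pooled figures favour Drug A. The question is whether to condition on inflammation score.
Here inflammation score is a common cause — it drives both which drug a case falls under and the outcome. The crude comparison mixes populations; the stratum-specific rates are the causally relevant ones.
Within each level — low: 11.6% vs 23.3%; high: 52.3% vs 61.8% — Drug F is lower every time.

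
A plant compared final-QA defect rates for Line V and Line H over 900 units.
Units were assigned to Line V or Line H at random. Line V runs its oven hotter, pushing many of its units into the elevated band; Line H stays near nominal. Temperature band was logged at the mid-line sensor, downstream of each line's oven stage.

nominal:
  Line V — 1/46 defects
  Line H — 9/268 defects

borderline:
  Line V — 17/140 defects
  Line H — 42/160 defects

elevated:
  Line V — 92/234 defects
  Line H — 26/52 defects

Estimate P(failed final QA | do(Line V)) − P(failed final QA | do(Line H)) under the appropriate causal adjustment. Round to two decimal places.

+0.10

In-process temperature band is recorded after the line and is itself shifted by it — it sits on the causal path from line to outcome. Conditioning on a mediator would strip out part of the effect we want; the pooled comparison gives the total causal effect.
The causal difference is the pooled difference: 0.262 − 0.160 = +0.101.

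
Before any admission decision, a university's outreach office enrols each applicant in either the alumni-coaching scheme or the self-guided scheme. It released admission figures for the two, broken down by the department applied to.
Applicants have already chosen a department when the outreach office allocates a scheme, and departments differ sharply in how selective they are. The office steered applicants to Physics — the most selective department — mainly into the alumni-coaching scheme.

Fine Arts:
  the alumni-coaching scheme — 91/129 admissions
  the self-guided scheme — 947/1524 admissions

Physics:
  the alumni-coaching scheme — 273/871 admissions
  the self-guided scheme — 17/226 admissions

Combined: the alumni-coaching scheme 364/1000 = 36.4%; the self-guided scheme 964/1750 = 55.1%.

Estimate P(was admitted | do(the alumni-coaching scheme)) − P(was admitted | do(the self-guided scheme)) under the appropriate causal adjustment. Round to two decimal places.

+0.15

Within every department level the alumni-coaching scheme has the higher rate, yet pooled the self-guided scheme does — Simpson's reversal.
Here department is a common cause — it drives both which outreach scheme a case falls under and the outcome. The crude comparison mixes populations; the stratum-specific rates are the causally relevant ones.
Adjusting over the population distribution of department: 0.601·(0.705−0.621) + 0.399·(0.313−0.075) = +0.146.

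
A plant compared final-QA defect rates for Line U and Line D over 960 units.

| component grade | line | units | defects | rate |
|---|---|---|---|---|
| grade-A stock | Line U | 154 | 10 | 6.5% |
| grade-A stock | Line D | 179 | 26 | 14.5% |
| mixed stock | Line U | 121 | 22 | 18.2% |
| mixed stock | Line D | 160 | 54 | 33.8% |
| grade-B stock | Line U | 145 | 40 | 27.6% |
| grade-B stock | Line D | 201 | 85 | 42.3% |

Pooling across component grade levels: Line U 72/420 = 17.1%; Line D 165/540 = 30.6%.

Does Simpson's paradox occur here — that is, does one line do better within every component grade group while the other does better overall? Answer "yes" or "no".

Within each component grade level (grade-A stock 6.5% vs 14.5%; mixed stock 18.2% vs 33.8%; grade-B stock 27.6% vs 42.3%), Line U has the lower rate every time. Pooled: 17.1% vs 30.6% — Line U has the lower rate overall. They agree.

no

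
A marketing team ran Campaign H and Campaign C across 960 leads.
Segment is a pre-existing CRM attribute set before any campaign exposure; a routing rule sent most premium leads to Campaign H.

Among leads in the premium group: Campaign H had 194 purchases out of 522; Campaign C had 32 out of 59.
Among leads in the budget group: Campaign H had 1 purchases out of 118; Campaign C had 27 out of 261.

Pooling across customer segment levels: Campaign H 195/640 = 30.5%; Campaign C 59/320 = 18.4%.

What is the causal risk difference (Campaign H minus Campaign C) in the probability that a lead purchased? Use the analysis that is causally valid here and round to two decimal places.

Customer segment is set before the campaign has any effect — it is not caused by the campaign — and it independently drives the outcome. That makes it a confounder, so the causal comparison is within customer segment levels.
Adjusting over the population distribution of customer segment: 0.605·(0.372−0.542) + 0.395·(0.008−0.103) = -0.141.

-0.14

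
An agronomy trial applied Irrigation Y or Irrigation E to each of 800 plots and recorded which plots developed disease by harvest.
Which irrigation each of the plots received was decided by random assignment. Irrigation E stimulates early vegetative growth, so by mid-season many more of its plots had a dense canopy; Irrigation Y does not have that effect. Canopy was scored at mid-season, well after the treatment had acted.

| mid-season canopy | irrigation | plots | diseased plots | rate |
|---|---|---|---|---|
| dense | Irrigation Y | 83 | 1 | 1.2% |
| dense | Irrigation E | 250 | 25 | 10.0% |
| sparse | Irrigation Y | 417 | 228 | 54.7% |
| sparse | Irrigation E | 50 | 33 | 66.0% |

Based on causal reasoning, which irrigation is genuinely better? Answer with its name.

The stratified and pooled comparisons disagree (Irrigation Y wins within each mid-season canopy; Irrigation E wins overall), so the answer turns on the causal role of mid-season canopy.
Mid-season canopy is recorded after the irrigation and is itself shifted by it — it sits on the causal path from irrigation to outcome. Conditioning on a mediator would strip out part of the effect we want; the pooled comparison gives the total causal effect.
Pooled: Irrigation Y 45.8% vs Irrigation E 19.3%; Irrigation E is lower overall.

Irrigation E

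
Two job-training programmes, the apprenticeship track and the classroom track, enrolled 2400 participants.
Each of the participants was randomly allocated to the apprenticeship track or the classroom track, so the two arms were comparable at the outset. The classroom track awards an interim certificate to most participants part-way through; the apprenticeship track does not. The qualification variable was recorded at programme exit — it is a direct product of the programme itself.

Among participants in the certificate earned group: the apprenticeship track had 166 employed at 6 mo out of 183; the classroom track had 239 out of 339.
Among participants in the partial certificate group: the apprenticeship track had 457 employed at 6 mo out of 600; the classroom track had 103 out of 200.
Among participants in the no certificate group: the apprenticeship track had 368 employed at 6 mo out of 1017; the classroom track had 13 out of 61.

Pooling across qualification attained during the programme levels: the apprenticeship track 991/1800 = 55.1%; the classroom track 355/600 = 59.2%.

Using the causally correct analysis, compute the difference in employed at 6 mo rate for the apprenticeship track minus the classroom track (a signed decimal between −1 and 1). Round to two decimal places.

The stratified and pooled comparisons disagree (the apprenticeship track wins within each qualification attained during the programme; the classroom track wins overall), so the answer turns on the causal role of qualification attained during the programme.
Qualification attained during the programme lies on the pathway programme → qualification attained during the programme → outcome, so adjusting for it blocks the indirect effect. For the total causal effect of programme, use the unadjusted pooled rates.
The causal difference is the pooled difference: 0.551 − 0.592 = -0.041.

-0.04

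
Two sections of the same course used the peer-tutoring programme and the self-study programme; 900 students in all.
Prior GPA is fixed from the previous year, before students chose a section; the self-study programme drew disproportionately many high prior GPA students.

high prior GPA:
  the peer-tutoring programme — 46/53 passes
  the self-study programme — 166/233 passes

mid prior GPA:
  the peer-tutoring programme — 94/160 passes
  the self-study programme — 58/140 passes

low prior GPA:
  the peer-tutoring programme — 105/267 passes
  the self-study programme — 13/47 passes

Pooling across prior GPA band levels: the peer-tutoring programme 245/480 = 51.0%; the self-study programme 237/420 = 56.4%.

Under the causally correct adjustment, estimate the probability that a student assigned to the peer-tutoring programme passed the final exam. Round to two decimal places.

The stratified and pooled comparisons disagree (the peer-tutoring programme wins within each prior GPA band; the self-study programme wins overall), so the answer turns on the causal role of prior GPA band.
The imbalance in prior GPA band arose from how students were allocated, not from anything the teaching method did; and prior GPA band independently affects the outcome. The pooled gap is confounded — condition on prior GPA band.
Standardising the peer-tutoring programme to the population prior GPA band mix: 0.318·46/53 + 0.333·94/160 + 0.349·105/267 = 0.609.

0.61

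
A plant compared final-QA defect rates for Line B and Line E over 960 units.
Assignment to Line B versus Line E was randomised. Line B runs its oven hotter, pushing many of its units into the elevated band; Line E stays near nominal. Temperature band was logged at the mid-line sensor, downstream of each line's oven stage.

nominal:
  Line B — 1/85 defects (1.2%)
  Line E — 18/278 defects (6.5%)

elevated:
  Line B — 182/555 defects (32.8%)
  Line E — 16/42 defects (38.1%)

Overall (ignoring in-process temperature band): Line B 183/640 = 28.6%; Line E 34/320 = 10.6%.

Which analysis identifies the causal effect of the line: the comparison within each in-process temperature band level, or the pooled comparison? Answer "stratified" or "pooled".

pooled

The in-process temperature band-specific comparison favours Line B throughout, but the pooled figures favour Line E. The question is whether to condition on in-process temperature band.
In-process temperature band lies on the pathway line → in-process temperature band → outcome, so adjusting for it blocks the indirect effect. For the total causal effect of line, use the unadjusted pooled rates.
Pooled: Line B 28.6% vs Line E 10.6%; Line E is lower overall.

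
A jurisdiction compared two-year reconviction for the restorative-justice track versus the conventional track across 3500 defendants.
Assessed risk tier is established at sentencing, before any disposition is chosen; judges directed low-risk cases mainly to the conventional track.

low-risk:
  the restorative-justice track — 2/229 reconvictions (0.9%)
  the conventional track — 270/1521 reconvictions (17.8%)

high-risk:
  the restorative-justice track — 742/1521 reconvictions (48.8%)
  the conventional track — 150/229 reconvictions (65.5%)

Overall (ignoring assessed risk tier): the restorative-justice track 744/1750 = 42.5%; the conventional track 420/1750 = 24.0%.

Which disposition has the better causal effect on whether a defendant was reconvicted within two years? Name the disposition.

The stratified and pooled comparisons disagree (the restorative-justice track wins within each assessed risk tier; the conventional track wins overall), so the answer turns on the causal role of assessed risk tier.
The imbalance in assessed risk tier arose from how defendants were allocated, not from anything the disposition did; and assessed risk tier independently affects the outcome. The pooled gap is confounded — condition on assessed risk tier.
Within each level — low-risk: 0.9% vs 17.8%; high-risk: 48.8% vs 65.5% — the restorative-justice track is lower every time.

the restorative-justice track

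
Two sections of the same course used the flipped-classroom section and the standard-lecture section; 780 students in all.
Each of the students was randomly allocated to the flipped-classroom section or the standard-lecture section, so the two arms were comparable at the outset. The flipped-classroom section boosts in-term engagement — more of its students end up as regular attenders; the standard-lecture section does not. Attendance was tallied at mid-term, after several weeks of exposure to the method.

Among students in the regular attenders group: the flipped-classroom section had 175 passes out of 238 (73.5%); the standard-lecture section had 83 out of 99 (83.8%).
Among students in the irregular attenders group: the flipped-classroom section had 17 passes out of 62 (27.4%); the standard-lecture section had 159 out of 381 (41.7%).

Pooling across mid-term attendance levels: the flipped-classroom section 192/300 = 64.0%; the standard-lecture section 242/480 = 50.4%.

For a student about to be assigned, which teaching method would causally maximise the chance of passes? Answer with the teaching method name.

Within every mid-term attendance level the standard-lecture section has the higher rate, yet pooled the flipped-classroom section does — Simpson's reversal.
Mid-term attendance here is a post-treatment variable shaped by the teaching method; conditioning on it would introduce bias rather than remove it. The overall comparison is the causal one.
Pooled: the flipped-classroom section 64.0% vs the standard-lecture section 50.4%; the flipped-classroom section is higher overall.

the flipped-classroom section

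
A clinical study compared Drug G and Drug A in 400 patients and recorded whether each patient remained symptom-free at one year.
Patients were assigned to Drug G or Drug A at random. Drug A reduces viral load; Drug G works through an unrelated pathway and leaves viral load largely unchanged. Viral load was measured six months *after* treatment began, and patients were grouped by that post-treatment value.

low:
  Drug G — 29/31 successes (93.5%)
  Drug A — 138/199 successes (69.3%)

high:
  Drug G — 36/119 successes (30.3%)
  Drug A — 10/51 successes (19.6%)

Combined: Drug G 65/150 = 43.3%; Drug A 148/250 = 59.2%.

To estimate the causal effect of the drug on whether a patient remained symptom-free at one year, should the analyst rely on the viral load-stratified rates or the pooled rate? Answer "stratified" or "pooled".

Because the drug influences viral load, viral load is a post-treatment mediator, not a confounder. Stratifying on it would bias the estimate; the causal effect is the crude pooled difference.
Pooled: Drug G 43.3% vs Drug A 59.2%; Drug A is higher overall.

pooled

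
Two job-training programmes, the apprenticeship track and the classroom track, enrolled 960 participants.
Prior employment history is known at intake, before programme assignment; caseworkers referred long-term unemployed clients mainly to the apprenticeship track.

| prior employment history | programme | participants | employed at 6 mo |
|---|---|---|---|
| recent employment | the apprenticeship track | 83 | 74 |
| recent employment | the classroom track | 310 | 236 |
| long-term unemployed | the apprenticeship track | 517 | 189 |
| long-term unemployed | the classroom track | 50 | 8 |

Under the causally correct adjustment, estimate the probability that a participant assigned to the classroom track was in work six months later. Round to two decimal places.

0.41

Within every prior employment history level the apprenticeship track has the higher rate, yet pooled the classroom track does — Simpson's reversal.
Since prior employment history is a pre-existing factor (not a product of the programme) and it affects the outcome on its own, it is a confounder. The stratified rates, not the pooled rate, identify the causal effect.
Standardising the classroom track to the population prior employment history mix: 0.409·236/310 + 0.591·8/50 = 0.406.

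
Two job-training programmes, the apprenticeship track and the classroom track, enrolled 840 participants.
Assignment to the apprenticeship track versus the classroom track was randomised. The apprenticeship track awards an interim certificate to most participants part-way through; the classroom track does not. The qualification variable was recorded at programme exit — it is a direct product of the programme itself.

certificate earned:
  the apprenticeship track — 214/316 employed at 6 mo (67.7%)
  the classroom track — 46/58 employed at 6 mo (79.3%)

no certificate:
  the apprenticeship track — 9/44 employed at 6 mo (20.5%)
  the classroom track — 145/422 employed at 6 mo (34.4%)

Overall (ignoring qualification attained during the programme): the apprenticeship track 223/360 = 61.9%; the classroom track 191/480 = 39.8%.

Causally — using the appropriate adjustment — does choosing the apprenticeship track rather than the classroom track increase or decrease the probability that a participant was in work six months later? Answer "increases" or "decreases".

Qualification attained during the programme lies on the pathway programme → qualification attained during the programme → outcome, so adjusting for it blocks the indirect effect. For the total causal effect of programme, use the unadjusted pooled rates.
Pooled: the apprenticeship track 61.9% vs the classroom track 39.8%; the apprenticeship track is higher overall.

increases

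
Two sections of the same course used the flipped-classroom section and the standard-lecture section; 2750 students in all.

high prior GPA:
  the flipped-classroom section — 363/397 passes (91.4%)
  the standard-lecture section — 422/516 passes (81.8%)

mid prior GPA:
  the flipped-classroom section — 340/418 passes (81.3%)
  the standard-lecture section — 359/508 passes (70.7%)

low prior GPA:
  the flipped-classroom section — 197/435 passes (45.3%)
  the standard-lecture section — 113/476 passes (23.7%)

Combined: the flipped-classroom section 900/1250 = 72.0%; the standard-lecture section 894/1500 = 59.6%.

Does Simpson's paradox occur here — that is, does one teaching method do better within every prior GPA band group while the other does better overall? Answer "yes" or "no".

no

Within each prior GPA band level (high prior GPA 91.4% vs 81.8%; mid prior GPA 81.3% vs 70.7%; low prior GPA 45.3% vs 23.7%), the flipped-classroom section has the higher rate every time. Pooled: 72.0% vs 59.6% — the flipped-classroom section has the higher rate overall. They agree.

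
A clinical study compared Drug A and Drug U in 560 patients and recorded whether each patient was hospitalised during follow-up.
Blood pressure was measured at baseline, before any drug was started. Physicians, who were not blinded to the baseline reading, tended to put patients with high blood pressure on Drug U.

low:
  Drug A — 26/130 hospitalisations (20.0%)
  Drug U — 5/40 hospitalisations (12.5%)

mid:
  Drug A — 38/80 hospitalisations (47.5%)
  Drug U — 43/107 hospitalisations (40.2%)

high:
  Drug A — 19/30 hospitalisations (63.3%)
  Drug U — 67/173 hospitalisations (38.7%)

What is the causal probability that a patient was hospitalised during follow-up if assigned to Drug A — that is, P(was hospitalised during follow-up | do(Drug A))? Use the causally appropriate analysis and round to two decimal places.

0.45

Nothing the drug does changes blood pressure; the imbalance is an allocation artefact. With blood pressure also predicting the outcome, the pooled figure is confounded, and the within-stratum comparison is the causal one.
Standardising Drug A to the population blood pressure mix: 0.304·26/130 + 0.334·38/80 + 0.362·19/30 = 0.449.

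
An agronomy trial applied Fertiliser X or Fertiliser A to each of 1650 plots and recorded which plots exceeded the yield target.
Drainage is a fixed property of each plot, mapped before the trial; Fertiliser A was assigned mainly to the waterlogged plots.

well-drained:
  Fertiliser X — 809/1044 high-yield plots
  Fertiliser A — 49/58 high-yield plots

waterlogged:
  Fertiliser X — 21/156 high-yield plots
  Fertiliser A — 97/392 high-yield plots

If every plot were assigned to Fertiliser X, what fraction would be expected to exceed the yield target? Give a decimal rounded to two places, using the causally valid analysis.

Since field drainage is a pre-existing factor (not a product of the fertiliser) and it affects the outcome on its own, it is a confounder. The stratified rates, not the pooled rate, identify the causal effect.
Standardising Fertiliser X to the population field drainage mix: 0.668·809/1044 + 0.332·21/156 = 0.562.

0.56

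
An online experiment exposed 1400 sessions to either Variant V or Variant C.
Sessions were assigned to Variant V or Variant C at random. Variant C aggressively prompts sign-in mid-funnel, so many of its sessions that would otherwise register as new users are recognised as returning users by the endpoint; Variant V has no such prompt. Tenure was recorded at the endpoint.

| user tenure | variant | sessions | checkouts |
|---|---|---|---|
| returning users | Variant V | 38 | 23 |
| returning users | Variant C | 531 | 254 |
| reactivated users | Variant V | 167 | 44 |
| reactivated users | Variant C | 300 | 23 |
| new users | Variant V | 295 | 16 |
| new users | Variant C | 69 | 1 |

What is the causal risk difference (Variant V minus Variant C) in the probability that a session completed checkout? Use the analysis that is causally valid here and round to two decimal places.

-0.14

The user tenure-specific comparison favours Variant V throughout, but the pooled figures favour Variant C. The question is whether to condition on user tenure.
Stratifying would compare variants among sessions the variants themselves sorted into user tenure groups — a form of selection on an intermediate. The unconditioned pooled rates give the total causal effect.
The causal difference is the pooled difference: 0.166 − 0.309 = -0.143.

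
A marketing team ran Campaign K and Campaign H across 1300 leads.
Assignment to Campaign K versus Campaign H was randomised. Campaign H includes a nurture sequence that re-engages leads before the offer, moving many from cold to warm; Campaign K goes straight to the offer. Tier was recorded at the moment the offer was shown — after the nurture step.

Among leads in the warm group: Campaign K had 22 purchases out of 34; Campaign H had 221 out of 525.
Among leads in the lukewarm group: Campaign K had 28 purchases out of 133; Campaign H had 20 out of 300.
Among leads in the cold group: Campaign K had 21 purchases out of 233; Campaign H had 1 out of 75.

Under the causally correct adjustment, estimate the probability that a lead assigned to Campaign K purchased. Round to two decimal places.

0.18

The engagement tier-specific comparison favours Campaign K throughout, but the pooled figures favour Campaign H. The question is whether to condition on engagement tier.
Engagement tier is recorded after the campaign and is itself shifted by it — it sits on the causal path from campaign to outcome. Conditioning on a mediator would strip out part of the effect we want; the pooled comparison gives the total causal effect.
So P(outcome | do(Campaign K)) is just the pooled rate for Campaign K: 71/400 = 0.177.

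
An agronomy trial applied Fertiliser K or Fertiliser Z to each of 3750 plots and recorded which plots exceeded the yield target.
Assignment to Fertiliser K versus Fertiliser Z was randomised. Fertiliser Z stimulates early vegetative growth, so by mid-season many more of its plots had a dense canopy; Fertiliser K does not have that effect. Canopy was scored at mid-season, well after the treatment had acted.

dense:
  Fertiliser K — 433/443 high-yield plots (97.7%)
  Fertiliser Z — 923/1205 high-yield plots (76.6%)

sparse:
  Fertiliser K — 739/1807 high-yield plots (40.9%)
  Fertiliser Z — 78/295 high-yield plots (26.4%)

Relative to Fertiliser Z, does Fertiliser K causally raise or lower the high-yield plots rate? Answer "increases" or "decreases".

Stratifying would compare fertilisers among plots the fertilisers themselves sorted into mid-season canopy groups — a form of selection on an intermediate. The unconditioned pooled rates give the total causal effect.
Pooled: Fertiliser K 52.1% vs Fertiliser Z 66.7%; Fertiliser Z is higher overall.

decreases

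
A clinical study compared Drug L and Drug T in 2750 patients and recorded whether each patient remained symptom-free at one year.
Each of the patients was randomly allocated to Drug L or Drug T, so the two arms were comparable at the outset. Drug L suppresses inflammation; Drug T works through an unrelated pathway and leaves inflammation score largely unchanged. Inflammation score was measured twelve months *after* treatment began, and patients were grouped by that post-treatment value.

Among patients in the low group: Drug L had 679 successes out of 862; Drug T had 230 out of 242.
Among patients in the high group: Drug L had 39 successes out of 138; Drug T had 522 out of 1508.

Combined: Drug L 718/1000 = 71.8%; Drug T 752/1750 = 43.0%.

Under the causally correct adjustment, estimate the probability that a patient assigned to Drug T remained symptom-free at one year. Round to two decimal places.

Inflammation score is recorded after the drug and is itself shifted by it — it sits on the causal path from drug to outcome. Conditioning on a mediator would strip out part of the effect we want; the pooled comparison gives the total causal effect.
So P(outcome | do(Drug T)) is just the pooled rate for Drug T: 752/1750 = 0.430.

0.43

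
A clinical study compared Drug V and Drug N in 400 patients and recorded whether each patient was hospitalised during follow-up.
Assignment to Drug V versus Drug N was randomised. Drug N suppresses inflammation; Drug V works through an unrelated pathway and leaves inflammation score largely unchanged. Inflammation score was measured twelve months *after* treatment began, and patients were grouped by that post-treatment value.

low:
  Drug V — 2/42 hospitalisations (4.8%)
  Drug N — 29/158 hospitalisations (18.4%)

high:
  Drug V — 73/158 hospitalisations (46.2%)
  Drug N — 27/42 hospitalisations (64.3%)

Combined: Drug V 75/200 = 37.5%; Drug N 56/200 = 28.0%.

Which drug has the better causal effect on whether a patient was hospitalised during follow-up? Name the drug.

Drug N

Within every inflammation score level Drug V has the lower rate, yet pooled Drug N does — Simpson's reversal.
Inflammation score is recorded after the drug and is itself shifted by it — it sits on the causal path from drug to outcome. Conditioning on a mediator would strip out part of the effect we want; the pooled comparison gives the total causal effect.
Pooled: Drug V 37.5% vs Drug N 28.0%; Drug N is lower overall.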